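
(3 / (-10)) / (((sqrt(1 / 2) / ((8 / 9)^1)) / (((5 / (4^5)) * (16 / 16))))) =-sqrt(2) / 768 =-0.00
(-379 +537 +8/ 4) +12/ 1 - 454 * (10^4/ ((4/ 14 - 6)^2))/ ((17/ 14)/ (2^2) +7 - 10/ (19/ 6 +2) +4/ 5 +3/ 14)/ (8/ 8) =-1197316872/ 55399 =-21612.61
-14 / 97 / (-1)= 0.14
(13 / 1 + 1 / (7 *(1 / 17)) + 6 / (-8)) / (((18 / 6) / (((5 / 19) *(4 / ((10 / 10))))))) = 685 / 133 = 5.15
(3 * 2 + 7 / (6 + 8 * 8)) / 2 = 61 / 20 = 3.05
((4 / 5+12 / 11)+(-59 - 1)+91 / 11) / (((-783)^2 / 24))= -21928 / 11239965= -0.00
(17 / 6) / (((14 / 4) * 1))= 17 / 21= 0.81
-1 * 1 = -1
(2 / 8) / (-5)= -1 / 20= -0.05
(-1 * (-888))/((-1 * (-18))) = 148/3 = 49.33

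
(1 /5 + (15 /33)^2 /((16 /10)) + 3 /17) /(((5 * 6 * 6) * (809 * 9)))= 13867 /35944840800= 0.00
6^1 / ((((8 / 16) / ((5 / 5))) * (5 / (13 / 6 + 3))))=62 / 5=12.40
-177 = -177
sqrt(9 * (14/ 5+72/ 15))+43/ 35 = 43/ 35+3 * sqrt(190)/ 5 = 9.50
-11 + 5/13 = -138/13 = -10.62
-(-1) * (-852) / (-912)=71 / 76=0.93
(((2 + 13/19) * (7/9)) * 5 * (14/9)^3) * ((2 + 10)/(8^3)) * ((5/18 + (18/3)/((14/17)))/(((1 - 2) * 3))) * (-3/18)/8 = 27784715/574428672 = 0.05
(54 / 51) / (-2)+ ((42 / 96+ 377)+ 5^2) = 109319 / 272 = 401.91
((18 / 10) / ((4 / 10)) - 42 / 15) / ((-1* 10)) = -17 / 100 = -0.17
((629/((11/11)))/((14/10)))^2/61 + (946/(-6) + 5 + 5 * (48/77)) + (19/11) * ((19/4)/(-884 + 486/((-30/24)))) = 721219501183/228263952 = 3159.59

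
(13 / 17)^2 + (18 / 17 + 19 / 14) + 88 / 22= 28325 / 4046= 7.00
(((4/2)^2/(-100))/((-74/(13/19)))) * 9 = 117/35150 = 0.00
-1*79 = -79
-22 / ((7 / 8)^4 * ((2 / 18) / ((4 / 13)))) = -3244032 / 31213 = -103.93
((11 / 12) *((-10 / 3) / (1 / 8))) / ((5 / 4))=-176 / 9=-19.56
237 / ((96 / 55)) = 4345 / 32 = 135.78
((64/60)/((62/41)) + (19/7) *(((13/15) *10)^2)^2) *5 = 1345856312/17577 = 76569.17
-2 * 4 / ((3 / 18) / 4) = -192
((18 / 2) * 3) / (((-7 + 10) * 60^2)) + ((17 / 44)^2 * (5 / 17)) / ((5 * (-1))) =-0.01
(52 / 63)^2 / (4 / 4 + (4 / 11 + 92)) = 2288 / 313551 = 0.01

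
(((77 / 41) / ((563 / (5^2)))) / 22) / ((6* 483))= 25 / 19112724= 0.00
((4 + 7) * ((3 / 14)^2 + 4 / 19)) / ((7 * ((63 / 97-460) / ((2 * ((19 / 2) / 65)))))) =-203797 / 794718652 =-0.00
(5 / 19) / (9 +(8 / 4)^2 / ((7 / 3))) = 7 / 285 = 0.02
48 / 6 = 8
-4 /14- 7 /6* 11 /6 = -611 /252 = -2.42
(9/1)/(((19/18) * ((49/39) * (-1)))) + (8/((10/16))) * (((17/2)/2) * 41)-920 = 6068322/4655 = 1303.61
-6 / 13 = -0.46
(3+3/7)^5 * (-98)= -46429.29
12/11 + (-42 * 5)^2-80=484232/11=44021.09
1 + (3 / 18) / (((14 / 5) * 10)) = 169 / 168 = 1.01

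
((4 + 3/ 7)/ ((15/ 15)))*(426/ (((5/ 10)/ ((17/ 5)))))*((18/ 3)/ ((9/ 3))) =898008/ 35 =25657.37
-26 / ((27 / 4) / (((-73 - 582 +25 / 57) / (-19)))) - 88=-6453448 / 29241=-220.70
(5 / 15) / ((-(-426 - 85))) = 1 / 1533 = 0.00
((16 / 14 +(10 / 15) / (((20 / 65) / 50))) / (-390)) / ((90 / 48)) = -9196 / 61425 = -0.15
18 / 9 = 2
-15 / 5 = -3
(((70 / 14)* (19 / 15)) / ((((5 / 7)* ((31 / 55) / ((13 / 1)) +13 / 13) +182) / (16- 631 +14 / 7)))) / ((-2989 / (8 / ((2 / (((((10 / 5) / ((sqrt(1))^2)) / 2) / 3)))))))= 1665521 / 175748076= 0.01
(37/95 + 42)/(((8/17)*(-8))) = -68459/6080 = -11.26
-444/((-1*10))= 222/5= 44.40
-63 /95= -0.66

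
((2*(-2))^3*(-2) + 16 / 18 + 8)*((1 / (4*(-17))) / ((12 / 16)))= -1232 / 459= -2.68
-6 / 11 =-0.55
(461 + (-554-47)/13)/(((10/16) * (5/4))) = 172544/325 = 530.90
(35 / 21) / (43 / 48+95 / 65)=1040 / 1471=0.71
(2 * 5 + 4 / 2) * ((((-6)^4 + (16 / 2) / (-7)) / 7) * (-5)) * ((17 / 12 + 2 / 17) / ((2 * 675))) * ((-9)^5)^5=9055620309534444593944409.00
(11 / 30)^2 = 121 / 900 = 0.13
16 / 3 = 5.33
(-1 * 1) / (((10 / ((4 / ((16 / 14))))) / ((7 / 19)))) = -49 / 380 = -0.13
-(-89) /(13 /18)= 123.23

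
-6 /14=-3 /7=-0.43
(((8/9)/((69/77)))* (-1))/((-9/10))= 6160/5589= 1.10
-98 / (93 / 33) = -1078 / 31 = -34.77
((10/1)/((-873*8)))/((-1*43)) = 5/150156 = 0.00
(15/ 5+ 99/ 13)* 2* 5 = 1380/ 13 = 106.15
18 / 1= 18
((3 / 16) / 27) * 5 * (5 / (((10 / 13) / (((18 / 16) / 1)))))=65 / 256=0.25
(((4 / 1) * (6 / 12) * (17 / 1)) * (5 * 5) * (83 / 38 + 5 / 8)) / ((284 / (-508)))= -23047325 / 5396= -4271.19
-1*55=-55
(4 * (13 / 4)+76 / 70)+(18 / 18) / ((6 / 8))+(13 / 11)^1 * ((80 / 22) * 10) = 741899 / 12705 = 58.39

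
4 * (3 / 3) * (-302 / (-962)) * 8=4832 / 481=10.05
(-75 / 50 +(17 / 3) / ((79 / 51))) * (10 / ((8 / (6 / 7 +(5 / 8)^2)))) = 953095 / 283136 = 3.37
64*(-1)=-64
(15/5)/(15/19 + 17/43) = 2451/968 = 2.53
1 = 1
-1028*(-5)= 5140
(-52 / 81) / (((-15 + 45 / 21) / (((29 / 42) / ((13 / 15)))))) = 29 / 729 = 0.04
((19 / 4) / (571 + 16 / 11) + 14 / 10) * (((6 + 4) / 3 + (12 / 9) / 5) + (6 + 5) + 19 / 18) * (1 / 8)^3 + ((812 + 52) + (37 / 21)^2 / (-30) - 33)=26254223539129 / 31595827200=830.94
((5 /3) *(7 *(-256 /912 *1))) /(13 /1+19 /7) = -392 /1881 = -0.21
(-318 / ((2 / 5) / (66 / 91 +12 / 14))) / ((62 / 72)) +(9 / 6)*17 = -8098689 / 5642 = -1435.43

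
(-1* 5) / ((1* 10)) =-1 / 2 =-0.50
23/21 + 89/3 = 646/21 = 30.76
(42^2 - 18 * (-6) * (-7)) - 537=471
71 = 71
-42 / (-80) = 0.52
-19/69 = -0.28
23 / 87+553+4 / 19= 914894 / 1653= 553.47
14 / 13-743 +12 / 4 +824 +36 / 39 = 86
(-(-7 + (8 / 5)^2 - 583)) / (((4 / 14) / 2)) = 102802 / 25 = 4112.08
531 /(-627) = -177 /209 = -0.85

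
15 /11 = 1.36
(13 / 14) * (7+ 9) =104 / 7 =14.86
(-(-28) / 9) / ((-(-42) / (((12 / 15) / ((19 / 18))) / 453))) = 16 / 129105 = 0.00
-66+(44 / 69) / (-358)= -815188 / 12351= -66.00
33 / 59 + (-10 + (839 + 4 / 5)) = 244956 / 295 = 830.36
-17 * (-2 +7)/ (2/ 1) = -85/ 2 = -42.50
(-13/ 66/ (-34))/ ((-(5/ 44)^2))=-572/ 1275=-0.45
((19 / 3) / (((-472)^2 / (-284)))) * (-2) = 1349 / 83544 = 0.02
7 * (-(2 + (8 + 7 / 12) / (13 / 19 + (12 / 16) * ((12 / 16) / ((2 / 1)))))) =-134246 / 1761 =-76.23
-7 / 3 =-2.33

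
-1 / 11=-0.09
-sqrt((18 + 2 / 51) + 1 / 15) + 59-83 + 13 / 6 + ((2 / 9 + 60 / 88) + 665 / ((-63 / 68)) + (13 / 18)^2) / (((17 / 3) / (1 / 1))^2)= -48.40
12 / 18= 2 / 3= 0.67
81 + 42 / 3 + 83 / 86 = 8253 / 86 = 95.97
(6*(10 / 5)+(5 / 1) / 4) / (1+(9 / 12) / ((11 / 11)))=53 / 7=7.57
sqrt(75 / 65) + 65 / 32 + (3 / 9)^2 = sqrt(195) / 13 + 617 / 288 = 3.22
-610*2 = -1220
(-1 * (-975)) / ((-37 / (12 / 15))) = -780 / 37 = -21.08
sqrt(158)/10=1.26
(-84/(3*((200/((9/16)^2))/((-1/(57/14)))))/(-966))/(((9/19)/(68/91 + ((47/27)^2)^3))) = -1007253188191/1482735695500800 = -0.00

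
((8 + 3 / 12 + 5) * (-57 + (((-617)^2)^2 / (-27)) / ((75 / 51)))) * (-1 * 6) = 65288314701398 / 225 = 290170287561.77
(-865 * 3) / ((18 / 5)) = -4325 / 6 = -720.83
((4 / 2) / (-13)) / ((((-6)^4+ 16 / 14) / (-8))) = 14 / 14755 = 0.00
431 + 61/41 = 17732/41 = 432.49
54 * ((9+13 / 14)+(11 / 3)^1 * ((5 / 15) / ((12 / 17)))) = 8815 / 14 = 629.64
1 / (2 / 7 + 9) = 7 / 65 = 0.11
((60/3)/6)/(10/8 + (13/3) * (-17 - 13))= -8/309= -0.03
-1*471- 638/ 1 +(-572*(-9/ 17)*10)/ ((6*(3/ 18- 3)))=-1287.13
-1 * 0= 0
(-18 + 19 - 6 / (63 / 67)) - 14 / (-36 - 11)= -5.08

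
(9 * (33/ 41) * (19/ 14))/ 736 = 0.01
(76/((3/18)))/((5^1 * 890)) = 228/2225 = 0.10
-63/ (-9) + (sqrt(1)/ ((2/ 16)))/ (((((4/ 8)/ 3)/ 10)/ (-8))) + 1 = -3832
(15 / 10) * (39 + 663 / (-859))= 49257 / 859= 57.34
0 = 0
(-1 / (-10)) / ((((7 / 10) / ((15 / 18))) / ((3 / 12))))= 5 / 168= 0.03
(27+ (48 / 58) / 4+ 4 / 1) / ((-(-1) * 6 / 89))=80545 / 174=462.90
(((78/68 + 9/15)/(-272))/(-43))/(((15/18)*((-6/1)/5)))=-0.00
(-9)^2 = 81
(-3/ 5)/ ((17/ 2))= -6/ 85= -0.07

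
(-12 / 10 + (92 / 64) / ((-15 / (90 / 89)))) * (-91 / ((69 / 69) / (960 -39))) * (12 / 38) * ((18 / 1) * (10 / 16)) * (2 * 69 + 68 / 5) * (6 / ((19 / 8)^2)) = 10003489200432 / 160645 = 62270778.43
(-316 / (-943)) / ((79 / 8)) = 0.03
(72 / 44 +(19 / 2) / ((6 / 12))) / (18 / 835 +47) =189545 / 431893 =0.44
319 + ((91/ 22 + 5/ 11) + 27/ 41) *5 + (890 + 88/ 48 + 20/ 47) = 1237.51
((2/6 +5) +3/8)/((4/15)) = 685/32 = 21.41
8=8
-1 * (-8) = 8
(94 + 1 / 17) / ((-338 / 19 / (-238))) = 16359 / 13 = 1258.38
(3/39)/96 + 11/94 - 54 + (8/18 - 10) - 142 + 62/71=-2555773141/12493728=-204.56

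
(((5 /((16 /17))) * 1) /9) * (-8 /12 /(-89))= 85 /19224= 0.00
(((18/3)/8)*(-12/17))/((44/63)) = -567/748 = -0.76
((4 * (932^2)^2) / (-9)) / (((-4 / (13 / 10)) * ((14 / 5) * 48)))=810896122.18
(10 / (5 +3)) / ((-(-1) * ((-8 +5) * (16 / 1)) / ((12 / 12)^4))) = -5 / 192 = -0.03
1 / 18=0.06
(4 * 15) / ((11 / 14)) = 840 / 11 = 76.36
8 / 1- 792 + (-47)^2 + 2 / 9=12827 / 9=1425.22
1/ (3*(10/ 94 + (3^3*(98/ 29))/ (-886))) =603809/ 6162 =97.99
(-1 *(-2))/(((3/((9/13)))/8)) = 48/13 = 3.69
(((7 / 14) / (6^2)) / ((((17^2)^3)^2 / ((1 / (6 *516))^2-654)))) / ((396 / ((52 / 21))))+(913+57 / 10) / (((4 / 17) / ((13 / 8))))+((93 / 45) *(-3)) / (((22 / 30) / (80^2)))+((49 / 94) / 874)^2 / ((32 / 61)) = -2631831936330176804892460461841191577973 / 55100375962423298366278863351766320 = -47764.32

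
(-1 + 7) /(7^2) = 6 /49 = 0.12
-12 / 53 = -0.23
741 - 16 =725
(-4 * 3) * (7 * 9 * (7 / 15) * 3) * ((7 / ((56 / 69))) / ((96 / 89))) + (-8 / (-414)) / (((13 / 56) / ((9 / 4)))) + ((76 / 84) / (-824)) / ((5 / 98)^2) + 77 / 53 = -66296515800683 / 7834756800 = -8461.85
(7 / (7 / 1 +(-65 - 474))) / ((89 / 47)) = -47 / 6764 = -0.01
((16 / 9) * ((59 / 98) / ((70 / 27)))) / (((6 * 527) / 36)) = 4248 / 903805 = 0.00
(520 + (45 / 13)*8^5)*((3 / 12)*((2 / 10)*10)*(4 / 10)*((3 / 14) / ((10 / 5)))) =2441.74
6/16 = 0.38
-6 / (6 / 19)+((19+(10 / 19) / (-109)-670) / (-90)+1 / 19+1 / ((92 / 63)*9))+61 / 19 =-8.43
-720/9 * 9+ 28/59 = -42452/59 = -719.53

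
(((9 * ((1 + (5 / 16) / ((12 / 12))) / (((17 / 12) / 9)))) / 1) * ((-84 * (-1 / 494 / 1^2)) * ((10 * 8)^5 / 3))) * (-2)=-27875821100.26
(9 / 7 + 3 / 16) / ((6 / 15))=825 / 224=3.68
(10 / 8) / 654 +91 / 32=29777 / 10464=2.85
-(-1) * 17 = 17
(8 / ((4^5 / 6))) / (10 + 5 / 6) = 9 / 2080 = 0.00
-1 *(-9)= 9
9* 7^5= 151263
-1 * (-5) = 5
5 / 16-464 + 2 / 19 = -140929 / 304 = -463.58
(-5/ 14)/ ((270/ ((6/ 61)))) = -1/ 7686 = -0.00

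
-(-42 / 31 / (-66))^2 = -49 / 116281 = -0.00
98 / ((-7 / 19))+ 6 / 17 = -4516 / 17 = -265.65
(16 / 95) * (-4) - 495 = -47089 / 95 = -495.67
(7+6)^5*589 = 218691577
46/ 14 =3.29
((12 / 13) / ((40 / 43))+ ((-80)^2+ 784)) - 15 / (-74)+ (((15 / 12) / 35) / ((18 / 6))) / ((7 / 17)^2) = 71126796749 / 9898980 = 7185.27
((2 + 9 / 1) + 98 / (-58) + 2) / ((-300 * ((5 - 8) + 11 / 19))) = 779 / 50025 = 0.02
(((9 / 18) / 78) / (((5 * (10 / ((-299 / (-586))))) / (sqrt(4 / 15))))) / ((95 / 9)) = 23 * sqrt(15) / 27835000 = 0.00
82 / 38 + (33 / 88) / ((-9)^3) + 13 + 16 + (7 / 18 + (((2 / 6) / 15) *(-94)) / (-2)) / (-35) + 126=1015569167 / 6463800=157.12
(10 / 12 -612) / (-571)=3667 / 3426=1.07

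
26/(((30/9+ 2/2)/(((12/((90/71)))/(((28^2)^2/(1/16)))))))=71/12293120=0.00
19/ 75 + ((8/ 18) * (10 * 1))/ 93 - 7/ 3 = -42524/ 20925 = -2.03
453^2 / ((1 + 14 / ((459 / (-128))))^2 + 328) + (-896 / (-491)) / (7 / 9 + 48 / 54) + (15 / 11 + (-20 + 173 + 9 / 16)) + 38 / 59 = 1385225988176805559 / 1806930545229040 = 766.62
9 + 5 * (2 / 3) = 37 / 3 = 12.33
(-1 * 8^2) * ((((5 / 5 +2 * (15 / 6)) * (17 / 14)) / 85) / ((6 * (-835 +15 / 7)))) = 16 / 14575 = 0.00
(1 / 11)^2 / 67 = 1 / 8107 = 0.00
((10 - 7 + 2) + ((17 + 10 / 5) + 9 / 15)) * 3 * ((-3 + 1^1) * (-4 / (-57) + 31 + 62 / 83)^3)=-279677205201881006 / 58828305495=-4754126.48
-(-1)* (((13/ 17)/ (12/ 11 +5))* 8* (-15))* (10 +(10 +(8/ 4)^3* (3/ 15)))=-325.42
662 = 662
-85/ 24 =-3.54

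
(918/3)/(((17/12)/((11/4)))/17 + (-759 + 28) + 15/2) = -20196/47749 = -0.42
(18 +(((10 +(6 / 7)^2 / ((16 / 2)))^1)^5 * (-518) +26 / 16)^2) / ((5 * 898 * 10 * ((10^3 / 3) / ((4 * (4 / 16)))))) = 196443003.77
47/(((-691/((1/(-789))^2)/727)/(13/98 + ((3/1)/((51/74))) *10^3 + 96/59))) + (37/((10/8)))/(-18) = -1.99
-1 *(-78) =78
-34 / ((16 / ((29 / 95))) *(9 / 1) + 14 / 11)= -5423 / 75443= -0.07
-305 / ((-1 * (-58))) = -5.26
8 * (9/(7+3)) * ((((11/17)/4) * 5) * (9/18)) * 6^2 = 1782/17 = 104.82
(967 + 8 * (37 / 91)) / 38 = 4647 / 182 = 25.53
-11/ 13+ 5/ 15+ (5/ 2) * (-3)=-625/ 78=-8.01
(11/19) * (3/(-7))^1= -33/133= -0.25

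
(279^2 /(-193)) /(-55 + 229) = -25947 /11194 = -2.32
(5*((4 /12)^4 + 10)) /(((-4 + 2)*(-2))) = 4055 /324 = 12.52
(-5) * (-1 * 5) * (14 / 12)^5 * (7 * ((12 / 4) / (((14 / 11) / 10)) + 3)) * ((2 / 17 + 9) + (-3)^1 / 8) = 15487230325 / 176256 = 87867.82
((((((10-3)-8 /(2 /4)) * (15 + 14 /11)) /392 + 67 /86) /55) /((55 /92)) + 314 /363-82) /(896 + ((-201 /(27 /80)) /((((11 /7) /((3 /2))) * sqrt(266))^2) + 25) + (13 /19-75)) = -0.10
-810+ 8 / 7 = -5662 / 7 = -808.86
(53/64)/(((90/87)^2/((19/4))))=3.68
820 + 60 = 880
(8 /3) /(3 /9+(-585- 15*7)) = -8 /2069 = -0.00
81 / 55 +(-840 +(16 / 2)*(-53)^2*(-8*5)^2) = 1977489881 / 55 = 35954361.47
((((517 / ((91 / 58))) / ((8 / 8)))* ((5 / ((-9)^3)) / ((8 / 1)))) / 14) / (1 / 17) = -1274405 / 3714984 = -0.34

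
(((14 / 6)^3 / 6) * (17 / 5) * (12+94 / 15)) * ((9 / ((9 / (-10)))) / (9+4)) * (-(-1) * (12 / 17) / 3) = -375928 / 15795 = -23.80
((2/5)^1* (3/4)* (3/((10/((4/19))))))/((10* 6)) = 3/9500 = 0.00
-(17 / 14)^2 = -289 / 196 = -1.47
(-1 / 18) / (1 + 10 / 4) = -1 / 63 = -0.02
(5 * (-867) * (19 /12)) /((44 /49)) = -7643.72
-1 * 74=-74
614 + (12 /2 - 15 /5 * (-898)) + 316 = 3630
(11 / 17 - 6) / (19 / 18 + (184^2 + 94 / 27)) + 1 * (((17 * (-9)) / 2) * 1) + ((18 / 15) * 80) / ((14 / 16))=14453978649 / 435175622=33.21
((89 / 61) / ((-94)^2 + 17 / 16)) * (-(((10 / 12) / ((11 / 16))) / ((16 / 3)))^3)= -22250 / 11479839063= -0.00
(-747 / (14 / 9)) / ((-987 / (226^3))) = 12934128708 / 2303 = 5616208.73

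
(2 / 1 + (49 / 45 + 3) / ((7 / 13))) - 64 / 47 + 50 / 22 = 1710739 / 162855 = 10.50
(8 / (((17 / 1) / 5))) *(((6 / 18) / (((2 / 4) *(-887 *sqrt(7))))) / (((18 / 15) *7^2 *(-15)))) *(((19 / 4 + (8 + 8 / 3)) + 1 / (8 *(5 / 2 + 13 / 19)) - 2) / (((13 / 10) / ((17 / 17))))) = 1953800 *sqrt(7) / 658992395061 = 0.00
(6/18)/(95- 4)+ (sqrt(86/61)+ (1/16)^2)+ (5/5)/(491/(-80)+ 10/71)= -378945571/2380455168+ sqrt(5246)/61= 1.03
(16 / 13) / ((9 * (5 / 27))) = 48 / 65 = 0.74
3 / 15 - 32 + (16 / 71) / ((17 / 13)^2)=-31.67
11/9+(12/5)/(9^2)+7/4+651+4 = 355321/540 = 658.00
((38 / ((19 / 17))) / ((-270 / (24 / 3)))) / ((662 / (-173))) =11764 / 44685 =0.26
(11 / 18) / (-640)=-11 / 11520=-0.00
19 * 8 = 152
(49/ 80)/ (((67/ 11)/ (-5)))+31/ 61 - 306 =-20009599/ 65392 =-305.99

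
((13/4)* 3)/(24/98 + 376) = 1911/73744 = 0.03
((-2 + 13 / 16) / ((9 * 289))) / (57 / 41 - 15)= 779 / 23221728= 0.00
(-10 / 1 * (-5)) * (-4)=-200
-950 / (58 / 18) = -8550 / 29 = -294.83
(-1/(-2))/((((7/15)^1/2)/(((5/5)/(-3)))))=-5/7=-0.71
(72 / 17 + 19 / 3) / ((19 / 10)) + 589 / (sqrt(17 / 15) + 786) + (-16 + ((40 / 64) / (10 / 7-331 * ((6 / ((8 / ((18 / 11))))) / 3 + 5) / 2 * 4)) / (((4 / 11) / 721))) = -8545113756426149 / 851581189122144-19 * sqrt(255) / 298933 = -10.04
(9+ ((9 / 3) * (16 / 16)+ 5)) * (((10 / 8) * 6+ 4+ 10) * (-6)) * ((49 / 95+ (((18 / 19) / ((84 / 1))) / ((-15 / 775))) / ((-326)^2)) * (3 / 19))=-479639106819 / 2685594520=-178.60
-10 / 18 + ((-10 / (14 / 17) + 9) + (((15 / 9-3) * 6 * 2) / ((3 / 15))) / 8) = -863 / 63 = -13.70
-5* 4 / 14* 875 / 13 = -1250 / 13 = -96.15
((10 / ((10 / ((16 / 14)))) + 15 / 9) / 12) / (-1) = -59 / 252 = -0.23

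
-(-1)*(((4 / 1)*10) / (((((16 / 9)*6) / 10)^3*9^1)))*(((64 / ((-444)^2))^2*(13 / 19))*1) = 0.00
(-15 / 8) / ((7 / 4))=-1.07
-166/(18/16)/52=-332/117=-2.84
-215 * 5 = -1075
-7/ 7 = -1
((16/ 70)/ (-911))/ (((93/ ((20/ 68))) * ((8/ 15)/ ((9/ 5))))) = -9/ 3360679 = -0.00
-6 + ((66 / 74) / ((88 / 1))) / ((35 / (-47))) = -62301 / 10360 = -6.01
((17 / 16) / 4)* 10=85 / 32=2.66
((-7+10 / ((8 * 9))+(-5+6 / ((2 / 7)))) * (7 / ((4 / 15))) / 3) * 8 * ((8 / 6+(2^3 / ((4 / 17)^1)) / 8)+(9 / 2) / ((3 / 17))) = 19884.70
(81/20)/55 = 81/1100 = 0.07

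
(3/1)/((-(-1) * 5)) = 3/5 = 0.60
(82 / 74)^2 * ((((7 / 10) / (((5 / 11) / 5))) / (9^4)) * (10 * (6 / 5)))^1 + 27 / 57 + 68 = 19480908121 / 284430285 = 68.49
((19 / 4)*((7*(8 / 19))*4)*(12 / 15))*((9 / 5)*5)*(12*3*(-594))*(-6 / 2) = 129330432 / 5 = 25866086.40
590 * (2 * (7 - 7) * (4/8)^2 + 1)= 590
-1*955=-955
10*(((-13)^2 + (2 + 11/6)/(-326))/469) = 1652705/458682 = 3.60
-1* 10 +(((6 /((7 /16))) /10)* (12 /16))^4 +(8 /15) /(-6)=-121140206 /13505625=-8.97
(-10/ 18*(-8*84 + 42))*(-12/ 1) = -4200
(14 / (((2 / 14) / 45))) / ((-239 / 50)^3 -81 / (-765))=-9371250000 / 231857623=-40.42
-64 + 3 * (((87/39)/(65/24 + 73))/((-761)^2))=-875482694936/13679417141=-64.00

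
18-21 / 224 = 573 / 32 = 17.91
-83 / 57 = -1.46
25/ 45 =5/ 9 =0.56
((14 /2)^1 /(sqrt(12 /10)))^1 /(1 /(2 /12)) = 7 * sqrt(30) /36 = 1.07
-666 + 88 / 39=-25886 / 39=-663.74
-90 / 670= -9 / 67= -0.13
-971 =-971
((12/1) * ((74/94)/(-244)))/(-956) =111/2740852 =0.00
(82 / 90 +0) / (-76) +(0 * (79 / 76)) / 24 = -41 / 3420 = -0.01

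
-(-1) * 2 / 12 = 1 / 6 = 0.17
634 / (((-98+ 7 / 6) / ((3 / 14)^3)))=-25677 / 398566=-0.06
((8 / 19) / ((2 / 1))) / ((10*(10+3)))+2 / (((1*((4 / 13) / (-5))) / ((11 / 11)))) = -80271 / 2470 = -32.50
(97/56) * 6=291/28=10.39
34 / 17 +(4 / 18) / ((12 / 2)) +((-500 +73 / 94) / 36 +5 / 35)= -830555 / 71064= -11.69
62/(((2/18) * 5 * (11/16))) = 8928/55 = 162.33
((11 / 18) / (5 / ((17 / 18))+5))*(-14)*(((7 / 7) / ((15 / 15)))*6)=-374 / 75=-4.99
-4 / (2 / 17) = -34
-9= -9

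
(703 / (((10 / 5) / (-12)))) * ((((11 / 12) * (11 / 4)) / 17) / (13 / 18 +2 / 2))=-363.17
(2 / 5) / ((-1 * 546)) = -1 / 1365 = -0.00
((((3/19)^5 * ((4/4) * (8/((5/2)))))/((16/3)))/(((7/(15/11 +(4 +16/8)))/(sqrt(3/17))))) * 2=118098 * sqrt(51)/16206067955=0.00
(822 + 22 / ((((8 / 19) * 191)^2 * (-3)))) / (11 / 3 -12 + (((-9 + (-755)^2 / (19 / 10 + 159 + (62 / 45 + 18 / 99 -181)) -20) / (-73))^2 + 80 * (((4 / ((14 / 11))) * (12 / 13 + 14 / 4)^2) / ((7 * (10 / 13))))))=131693126289523058817193 / 28616789204875974737812672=0.00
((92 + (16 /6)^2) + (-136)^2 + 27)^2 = 28089424801 /81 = 346783022.23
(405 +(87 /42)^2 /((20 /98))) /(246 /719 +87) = 12252479 /2511960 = 4.88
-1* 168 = -168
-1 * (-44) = 44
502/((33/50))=25100/33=760.61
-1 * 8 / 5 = -8 / 5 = -1.60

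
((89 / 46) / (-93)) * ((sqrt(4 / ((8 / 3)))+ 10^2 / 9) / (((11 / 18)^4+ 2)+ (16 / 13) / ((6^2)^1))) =-44984160 / 423003649 - 10121436 * sqrt(6) / 2115018245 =-0.12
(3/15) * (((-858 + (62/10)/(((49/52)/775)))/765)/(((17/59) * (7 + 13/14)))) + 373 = 18870133049/50524425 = 373.49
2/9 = 0.22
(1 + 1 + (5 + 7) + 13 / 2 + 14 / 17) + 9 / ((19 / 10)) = 16835 / 646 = 26.06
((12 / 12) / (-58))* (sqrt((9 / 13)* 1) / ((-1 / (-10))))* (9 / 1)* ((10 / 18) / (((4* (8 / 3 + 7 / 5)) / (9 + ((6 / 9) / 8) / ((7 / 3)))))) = -284625* sqrt(13) / 2575664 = -0.40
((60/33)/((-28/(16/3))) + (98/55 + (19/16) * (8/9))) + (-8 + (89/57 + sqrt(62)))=-519773/131670 + sqrt(62)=3.93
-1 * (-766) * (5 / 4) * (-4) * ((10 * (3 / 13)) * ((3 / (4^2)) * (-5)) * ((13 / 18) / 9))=47875 / 72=664.93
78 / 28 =2.79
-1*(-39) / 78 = 1 / 2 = 0.50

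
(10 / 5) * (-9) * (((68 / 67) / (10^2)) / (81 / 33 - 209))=1683 / 1902800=0.00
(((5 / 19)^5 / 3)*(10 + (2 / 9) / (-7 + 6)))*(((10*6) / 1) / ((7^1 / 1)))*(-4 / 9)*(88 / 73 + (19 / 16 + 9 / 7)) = -2176625000 / 37758815577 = -0.06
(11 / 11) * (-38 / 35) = -38 / 35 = -1.09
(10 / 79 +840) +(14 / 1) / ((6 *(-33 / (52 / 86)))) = 282522712 / 336303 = 840.08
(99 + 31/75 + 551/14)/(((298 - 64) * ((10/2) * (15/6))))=145709/3071250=0.05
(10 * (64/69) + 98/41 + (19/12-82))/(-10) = 259329/37720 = 6.88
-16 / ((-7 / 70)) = 160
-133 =-133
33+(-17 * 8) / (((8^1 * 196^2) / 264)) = 157905 / 4802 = 32.88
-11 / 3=-3.67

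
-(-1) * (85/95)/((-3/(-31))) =527/57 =9.25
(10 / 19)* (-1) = -10 / 19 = -0.53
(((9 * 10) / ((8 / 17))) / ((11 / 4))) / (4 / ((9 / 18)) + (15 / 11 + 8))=4.01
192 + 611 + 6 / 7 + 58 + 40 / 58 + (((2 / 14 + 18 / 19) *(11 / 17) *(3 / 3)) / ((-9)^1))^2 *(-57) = 181641714778 / 210673197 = 862.20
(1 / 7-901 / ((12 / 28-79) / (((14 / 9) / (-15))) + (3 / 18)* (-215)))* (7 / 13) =-126311 / 212215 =-0.60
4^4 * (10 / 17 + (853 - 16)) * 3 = 10935552 / 17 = 643267.76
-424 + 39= -385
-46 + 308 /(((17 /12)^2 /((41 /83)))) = 715030 /23987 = 29.81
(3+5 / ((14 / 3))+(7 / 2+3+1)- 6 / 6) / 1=74 / 7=10.57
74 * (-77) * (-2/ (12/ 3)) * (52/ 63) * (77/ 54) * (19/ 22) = 703703/ 243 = 2895.90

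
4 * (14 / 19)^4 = 153664 / 130321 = 1.18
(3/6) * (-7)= -7/2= -3.50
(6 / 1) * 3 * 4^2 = 288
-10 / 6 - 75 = -230 / 3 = -76.67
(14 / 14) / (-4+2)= -1 / 2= -0.50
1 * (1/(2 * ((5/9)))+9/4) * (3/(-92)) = -189/1840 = -0.10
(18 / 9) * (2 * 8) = 32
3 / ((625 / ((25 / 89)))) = 3 / 2225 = 0.00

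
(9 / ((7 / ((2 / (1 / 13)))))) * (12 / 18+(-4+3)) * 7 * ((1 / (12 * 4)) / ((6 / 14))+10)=-18811 / 24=-783.79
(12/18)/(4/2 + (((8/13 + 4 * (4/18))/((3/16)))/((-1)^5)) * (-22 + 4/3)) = 351/88349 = 0.00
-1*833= -833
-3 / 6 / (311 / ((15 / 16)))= -15 / 9952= -0.00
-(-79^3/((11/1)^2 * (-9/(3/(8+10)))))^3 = -119851595982618319/278957081304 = -429641.70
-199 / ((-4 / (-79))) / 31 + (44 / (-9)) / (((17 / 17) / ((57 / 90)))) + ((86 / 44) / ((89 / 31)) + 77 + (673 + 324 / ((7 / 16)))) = 156175725659 / 114719220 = 1361.37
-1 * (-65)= 65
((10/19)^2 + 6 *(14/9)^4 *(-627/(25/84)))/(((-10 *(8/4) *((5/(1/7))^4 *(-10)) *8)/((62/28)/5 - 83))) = 234501019632679/92147528812500000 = 0.00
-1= -1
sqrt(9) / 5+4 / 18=37 / 45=0.82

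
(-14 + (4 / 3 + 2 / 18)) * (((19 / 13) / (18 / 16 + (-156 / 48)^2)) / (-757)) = 34352 / 16562403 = 0.00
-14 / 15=-0.93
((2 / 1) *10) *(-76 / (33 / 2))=-3040 / 33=-92.12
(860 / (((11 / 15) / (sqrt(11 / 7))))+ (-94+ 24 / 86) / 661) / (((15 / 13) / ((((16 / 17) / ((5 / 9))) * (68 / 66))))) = -335296 / 1563265+ 214656 * sqrt(77) / 847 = 2223.63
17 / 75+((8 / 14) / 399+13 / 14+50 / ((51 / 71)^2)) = 98.06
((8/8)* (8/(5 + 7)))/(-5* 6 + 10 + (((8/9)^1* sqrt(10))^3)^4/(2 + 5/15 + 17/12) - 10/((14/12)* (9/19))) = 1977006755367/192301563046207600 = 0.00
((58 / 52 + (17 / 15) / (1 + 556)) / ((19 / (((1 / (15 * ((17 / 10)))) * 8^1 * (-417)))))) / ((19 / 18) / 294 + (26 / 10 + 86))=-476145131616 / 5483302810193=-0.09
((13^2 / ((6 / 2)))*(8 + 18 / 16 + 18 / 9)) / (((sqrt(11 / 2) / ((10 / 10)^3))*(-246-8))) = -15041*sqrt(22) / 67056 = -1.05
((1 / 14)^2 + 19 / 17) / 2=3741 / 6664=0.56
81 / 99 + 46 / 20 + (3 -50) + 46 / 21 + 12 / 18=-41.02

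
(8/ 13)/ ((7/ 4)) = 32/ 91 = 0.35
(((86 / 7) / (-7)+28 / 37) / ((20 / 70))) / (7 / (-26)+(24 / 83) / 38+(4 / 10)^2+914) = -927670250 / 242629007047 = -0.00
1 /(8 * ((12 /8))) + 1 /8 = 5 /24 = 0.21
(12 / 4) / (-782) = -3 / 782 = -0.00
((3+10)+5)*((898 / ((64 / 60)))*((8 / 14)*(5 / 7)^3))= 7576875 / 2401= 3155.72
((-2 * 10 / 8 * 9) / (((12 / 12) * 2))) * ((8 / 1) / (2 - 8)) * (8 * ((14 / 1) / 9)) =560 / 3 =186.67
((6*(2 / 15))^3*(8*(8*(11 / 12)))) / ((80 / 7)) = 2.63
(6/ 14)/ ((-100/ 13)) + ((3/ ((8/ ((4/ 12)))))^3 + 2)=174383/ 89600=1.95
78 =78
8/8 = 1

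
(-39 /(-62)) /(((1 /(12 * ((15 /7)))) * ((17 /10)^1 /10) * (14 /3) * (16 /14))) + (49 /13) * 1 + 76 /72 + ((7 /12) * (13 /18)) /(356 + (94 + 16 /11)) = 89689680193 /3957027984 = 22.67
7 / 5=1.40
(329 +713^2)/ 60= 84783/ 10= 8478.30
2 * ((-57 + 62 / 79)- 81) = -21680 / 79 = -274.43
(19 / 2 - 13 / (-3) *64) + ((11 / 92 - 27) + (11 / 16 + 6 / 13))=3747335 / 14352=261.10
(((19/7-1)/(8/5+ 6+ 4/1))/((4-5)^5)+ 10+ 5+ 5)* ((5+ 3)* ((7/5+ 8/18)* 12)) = 2140736/609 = 3515.17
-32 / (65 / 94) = -3008 / 65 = -46.28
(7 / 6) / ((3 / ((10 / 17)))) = 0.23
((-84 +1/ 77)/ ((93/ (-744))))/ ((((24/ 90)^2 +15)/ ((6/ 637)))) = 69843600/ 166325159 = 0.42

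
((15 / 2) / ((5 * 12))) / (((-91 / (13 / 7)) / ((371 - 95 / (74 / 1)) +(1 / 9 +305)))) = -64205 / 37296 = -1.72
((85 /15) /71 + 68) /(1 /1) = 14501 /213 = 68.08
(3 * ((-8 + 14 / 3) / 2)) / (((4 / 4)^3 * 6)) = -5 / 6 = -0.83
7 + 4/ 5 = 39/ 5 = 7.80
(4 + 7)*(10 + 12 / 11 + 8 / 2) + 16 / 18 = 166.89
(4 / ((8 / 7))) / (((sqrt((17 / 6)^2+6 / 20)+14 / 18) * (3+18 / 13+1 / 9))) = -257985 / 3290393+22113 * sqrt(7495) / 6580786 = 0.21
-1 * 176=-176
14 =14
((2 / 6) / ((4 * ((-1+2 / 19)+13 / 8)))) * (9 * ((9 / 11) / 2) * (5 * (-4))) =-3420 / 407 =-8.40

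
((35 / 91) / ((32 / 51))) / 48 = 85 / 6656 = 0.01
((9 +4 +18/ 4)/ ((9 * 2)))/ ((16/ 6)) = 35/ 96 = 0.36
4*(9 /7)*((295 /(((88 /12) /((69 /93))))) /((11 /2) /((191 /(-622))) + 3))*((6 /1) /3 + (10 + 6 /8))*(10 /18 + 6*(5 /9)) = -991390275 /1942336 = -510.41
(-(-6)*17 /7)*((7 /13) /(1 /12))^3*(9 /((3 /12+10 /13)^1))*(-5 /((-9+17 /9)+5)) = 13991201280 /170183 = 82212.68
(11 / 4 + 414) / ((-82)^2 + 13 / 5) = 8335 / 134532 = 0.06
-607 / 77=-7.88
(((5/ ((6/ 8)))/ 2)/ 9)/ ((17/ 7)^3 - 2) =3430/ 114129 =0.03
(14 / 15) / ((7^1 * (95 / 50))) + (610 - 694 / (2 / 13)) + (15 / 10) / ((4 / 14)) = -3895.68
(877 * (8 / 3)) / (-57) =-7016 / 171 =-41.03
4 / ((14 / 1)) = 2 / 7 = 0.29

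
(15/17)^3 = 3375/4913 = 0.69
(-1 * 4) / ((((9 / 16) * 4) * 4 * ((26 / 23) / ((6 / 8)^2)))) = -0.22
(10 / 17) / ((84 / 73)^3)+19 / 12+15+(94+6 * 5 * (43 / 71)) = 46192411939 / 357696864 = 129.14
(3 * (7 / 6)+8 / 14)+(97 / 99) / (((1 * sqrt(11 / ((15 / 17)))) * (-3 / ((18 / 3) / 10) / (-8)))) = 4.52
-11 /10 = -1.10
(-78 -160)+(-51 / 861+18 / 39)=-886477 / 3731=-237.60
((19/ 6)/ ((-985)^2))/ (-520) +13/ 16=614880089/ 756775500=0.81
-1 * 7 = -7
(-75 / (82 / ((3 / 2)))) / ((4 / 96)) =-32.93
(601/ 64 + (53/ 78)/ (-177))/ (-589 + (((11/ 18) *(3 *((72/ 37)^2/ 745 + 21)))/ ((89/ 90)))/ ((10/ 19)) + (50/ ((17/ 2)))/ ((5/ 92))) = -6399313952768855/ 277313258769285024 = -0.02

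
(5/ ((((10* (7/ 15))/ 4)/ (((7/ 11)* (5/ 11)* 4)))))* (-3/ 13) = -1.14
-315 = -315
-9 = -9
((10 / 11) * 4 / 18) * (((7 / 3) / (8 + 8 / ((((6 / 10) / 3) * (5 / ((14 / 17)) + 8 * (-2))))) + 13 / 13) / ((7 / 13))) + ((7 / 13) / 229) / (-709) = 32789433181 / 55051094826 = 0.60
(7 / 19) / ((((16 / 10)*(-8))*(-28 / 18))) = 45 / 2432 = 0.02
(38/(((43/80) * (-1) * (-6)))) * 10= 15200/129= 117.83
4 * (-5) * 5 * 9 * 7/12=-525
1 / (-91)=-1 / 91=-0.01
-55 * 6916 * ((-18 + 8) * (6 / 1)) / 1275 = 304304 / 17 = 17900.24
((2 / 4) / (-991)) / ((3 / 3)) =-0.00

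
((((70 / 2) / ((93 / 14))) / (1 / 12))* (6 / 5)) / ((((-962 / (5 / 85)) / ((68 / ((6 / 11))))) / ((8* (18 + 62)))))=-5519360 / 14911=-370.15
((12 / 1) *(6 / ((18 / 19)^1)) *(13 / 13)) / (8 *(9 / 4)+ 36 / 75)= 950 / 231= 4.11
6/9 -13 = -37/3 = -12.33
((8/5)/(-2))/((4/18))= -18/5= -3.60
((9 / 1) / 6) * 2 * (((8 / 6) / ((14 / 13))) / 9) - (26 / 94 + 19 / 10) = -52229 / 29610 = -1.76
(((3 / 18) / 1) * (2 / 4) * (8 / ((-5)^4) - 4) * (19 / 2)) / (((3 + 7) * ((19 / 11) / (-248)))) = 424886 / 9375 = 45.32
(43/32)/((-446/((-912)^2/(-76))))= 32.97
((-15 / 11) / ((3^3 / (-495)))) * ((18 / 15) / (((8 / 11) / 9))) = 1485 / 4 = 371.25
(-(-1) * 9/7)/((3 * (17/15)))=45/119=0.38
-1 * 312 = -312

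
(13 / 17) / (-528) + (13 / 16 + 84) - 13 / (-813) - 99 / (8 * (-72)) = 275679367 / 3243328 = 85.00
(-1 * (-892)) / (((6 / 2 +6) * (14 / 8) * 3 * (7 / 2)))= 7136 / 1323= 5.39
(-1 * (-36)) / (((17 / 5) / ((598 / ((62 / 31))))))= 53820 / 17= 3165.88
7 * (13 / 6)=91 / 6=15.17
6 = 6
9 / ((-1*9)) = -1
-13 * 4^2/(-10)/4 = 26/5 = 5.20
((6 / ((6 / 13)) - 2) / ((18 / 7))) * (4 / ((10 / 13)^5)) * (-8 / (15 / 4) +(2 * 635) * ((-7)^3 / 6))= -10378553844659 / 2250000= -4612690.60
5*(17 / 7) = 85 / 7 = 12.14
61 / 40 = 1.52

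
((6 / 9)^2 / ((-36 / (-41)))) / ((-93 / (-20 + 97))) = -3157 / 7533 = -0.42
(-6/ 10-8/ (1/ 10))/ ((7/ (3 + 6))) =-3627/ 35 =-103.63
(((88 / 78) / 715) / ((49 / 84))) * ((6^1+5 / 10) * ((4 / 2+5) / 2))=4 / 65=0.06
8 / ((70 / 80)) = 64 / 7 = 9.14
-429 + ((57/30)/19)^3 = -428999/1000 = -429.00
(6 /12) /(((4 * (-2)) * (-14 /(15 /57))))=5 /4256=0.00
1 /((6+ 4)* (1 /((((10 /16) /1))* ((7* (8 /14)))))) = 1 /4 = 0.25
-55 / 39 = -1.41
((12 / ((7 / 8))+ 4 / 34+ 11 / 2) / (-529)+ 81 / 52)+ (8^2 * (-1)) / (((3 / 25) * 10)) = -508814105 / 9820356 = -51.81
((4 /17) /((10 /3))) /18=1 /255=0.00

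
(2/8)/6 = 0.04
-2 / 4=-1 / 2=-0.50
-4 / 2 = -2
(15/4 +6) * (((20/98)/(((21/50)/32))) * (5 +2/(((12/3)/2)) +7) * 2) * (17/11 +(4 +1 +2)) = 127088000/3773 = 33683.54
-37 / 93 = -0.40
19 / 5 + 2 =29 / 5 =5.80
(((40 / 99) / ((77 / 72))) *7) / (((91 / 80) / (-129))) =-3302400 / 11011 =-299.92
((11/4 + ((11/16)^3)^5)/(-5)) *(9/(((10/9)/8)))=-51430324450579566327/1441151880758558720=-35.69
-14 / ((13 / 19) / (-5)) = 1330 / 13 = 102.31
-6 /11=-0.55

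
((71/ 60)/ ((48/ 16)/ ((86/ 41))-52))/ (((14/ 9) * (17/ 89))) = -815151/ 10350620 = -0.08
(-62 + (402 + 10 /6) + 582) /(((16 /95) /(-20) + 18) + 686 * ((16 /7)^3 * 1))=1316225 /11699238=0.11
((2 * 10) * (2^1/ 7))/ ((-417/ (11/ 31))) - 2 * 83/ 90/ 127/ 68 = -59501129/ 11721945060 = -0.01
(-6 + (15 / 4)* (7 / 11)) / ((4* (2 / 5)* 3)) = -265 / 352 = -0.75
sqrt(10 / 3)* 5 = 5* sqrt(30) / 3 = 9.13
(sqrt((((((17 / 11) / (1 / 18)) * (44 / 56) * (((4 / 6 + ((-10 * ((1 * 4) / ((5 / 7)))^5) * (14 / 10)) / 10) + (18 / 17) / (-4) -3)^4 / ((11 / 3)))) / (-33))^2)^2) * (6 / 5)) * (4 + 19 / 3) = 16159918318796019667429120686836164663159167499928387516248709999460163572309713311 / 3189227864678289279254386201500892639160156250000000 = 5067031583968095691509420000000.00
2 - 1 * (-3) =5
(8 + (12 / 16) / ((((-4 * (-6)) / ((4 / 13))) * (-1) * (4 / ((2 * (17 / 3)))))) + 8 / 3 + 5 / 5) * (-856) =-259047 / 26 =-9963.35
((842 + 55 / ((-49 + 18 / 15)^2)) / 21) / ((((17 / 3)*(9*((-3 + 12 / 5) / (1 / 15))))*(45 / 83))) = -1330690777 / 8258839785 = -0.16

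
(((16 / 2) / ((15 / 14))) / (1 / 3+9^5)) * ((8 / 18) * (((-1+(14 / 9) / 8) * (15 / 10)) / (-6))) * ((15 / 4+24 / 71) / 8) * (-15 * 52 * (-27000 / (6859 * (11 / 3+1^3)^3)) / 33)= 492409125 / 92998119307016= 0.00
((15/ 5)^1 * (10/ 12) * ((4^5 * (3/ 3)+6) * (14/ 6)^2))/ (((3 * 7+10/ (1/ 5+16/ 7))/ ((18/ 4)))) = 1568175/ 622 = 2521.18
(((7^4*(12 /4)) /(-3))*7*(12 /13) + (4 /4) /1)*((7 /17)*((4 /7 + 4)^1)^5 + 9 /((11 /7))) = -12841746.75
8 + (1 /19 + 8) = 305 /19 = 16.05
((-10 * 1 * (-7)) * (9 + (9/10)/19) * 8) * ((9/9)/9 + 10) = 973336/19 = 51228.21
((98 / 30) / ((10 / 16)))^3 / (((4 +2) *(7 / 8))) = 34420736 / 1265625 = 27.20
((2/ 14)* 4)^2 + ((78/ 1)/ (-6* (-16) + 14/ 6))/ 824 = 0.33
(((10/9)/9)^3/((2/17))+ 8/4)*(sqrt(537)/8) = 535691*sqrt(537)/2125764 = 5.84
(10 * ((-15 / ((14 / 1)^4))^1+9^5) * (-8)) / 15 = -756142123 / 2401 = -314928.00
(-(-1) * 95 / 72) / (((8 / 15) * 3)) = 475 / 576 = 0.82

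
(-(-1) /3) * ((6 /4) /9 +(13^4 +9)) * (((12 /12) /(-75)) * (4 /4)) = -171421 /1350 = -126.98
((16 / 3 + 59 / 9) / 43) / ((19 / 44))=4708 / 7353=0.64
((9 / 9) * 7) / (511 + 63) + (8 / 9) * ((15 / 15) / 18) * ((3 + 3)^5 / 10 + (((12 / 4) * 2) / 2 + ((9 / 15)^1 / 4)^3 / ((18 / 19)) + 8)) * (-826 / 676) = -16430771537 / 345384000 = -47.57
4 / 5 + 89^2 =39609 / 5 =7921.80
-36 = -36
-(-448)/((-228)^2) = 28/3249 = 0.01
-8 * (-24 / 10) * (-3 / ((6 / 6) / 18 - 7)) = 5184 / 625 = 8.29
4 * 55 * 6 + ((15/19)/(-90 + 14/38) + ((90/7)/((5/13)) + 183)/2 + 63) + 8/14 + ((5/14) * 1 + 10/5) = 17811572/11921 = 1494.13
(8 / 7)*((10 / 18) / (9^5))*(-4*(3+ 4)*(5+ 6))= -1760 / 531441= -0.00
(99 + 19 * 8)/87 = 251/87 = 2.89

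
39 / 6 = 13 / 2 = 6.50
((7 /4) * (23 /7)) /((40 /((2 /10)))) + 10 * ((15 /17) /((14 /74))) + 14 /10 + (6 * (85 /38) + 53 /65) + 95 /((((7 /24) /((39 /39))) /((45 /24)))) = 2260802497 /3359200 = 673.02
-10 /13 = -0.77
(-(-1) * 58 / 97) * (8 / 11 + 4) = 3016 / 1067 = 2.83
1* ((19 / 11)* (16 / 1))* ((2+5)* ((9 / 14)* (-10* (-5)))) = 68400 / 11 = 6218.18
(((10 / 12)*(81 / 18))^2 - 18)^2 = 3969 / 256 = 15.50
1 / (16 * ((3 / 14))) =7 / 24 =0.29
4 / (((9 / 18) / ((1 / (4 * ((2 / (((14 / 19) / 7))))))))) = 2 / 19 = 0.11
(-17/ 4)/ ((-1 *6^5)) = 17/ 31104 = 0.00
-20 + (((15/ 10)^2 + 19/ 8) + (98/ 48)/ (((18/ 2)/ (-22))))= -4399/ 216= -20.37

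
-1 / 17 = -0.06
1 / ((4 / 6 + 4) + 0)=3 / 14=0.21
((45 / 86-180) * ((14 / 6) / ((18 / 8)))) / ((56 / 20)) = -8575 / 129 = -66.47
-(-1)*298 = 298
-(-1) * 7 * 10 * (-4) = -280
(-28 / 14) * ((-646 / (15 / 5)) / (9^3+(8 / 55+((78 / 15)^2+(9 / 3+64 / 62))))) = 2753575 / 4860642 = 0.57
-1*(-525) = 525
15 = 15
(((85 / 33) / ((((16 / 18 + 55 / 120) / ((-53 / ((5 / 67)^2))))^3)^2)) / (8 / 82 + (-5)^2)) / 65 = 1956762411880905949162577890803012559557623808 / 9974717741641240478515625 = 196172208834747456148.39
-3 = -3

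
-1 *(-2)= 2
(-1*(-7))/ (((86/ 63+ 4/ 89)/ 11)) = 431739/ 7906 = 54.61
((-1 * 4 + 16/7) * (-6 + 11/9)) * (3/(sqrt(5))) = 10.99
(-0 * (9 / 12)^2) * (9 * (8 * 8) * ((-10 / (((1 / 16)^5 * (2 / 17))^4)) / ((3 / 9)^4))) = 0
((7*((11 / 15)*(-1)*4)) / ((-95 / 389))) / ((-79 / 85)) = -2036804 / 22515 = -90.46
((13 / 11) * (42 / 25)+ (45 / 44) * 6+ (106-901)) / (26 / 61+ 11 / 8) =-35199684 / 80575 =-436.86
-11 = -11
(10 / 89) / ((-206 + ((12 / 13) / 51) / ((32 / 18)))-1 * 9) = -8840 / 16914539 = -0.00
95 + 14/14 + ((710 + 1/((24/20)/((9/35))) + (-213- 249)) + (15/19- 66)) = 74215/266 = 279.00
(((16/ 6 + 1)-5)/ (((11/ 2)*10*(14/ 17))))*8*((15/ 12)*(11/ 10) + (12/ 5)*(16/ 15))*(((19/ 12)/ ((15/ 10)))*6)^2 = -9659638/ 259875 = -37.17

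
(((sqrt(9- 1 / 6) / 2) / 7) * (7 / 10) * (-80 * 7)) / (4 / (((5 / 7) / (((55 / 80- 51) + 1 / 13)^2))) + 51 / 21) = -5299840 * sqrt(318) / 16052453427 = -0.01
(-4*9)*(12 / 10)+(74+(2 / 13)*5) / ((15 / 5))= -1188 / 65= -18.28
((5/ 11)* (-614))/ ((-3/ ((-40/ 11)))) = -122800/ 363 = -338.29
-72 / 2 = -36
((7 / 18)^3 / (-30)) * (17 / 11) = -0.00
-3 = -3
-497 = -497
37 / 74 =1 / 2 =0.50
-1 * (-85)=85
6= 6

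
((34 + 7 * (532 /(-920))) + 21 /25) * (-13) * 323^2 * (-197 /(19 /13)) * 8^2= 207153628182176 /575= 360267179447.26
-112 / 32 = -7 / 2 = -3.50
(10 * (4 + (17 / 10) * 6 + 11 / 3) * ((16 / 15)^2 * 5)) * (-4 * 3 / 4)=-137216 / 45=-3049.24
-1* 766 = -766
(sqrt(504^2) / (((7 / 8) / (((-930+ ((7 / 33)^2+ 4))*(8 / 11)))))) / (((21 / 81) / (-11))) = 13939637760 / 847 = 16457659.69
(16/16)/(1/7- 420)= -7/2939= -0.00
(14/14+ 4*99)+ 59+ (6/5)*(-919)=-3234/5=-646.80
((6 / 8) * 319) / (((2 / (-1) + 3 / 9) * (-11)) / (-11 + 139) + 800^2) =91872 / 245760055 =0.00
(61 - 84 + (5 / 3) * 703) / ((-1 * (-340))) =1723 / 510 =3.38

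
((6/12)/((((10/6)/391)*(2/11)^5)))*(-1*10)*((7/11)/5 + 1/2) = -1184998617/320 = -3703120.68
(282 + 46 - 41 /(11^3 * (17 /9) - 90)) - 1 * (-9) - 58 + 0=6086574 /21817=278.98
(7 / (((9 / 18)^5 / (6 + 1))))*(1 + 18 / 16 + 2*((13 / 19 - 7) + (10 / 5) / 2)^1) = -253428 / 19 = -13338.32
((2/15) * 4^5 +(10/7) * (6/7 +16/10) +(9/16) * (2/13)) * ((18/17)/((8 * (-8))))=-32134629/13861120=-2.32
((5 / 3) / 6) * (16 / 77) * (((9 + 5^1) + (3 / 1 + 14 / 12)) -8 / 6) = 2020 / 2079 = 0.97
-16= -16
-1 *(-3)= 3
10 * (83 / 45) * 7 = 1162 / 9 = 129.11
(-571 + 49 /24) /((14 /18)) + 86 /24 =-122293 /168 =-727.93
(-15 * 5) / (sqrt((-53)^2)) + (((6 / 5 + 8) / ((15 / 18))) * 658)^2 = 1748017633317 / 33125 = 52770343.65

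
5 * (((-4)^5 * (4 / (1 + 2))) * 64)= -1310720 / 3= -436906.67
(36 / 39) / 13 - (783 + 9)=-133836 / 169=-791.93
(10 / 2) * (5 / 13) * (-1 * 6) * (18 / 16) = -12.98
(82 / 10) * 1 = 41 / 5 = 8.20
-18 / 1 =-18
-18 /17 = -1.06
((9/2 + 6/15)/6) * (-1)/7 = -7/60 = -0.12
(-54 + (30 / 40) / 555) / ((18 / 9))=-39959 / 1480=-27.00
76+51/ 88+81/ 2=10303/ 88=117.08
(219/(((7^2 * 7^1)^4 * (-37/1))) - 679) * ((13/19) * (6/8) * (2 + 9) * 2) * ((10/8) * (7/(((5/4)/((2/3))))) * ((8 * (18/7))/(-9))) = 81765.89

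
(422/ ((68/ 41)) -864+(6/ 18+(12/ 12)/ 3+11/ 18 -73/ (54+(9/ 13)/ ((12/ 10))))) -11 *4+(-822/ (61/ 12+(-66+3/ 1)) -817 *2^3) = -360898480939/ 50296455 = -7175.43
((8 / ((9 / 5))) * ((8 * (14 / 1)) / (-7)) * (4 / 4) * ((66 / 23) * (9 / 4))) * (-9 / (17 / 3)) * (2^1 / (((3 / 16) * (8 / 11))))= 4181760 / 391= 10695.04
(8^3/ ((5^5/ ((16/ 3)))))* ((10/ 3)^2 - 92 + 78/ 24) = -1144832/ 16875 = -67.84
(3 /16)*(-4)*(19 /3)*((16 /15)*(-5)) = 76 /3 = 25.33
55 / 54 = 1.02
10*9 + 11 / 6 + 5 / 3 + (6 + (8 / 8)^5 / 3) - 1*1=593 / 6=98.83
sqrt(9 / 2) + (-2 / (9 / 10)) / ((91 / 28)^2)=-320 / 1521 + 3 * sqrt(2) / 2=1.91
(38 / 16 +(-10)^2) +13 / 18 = 103.10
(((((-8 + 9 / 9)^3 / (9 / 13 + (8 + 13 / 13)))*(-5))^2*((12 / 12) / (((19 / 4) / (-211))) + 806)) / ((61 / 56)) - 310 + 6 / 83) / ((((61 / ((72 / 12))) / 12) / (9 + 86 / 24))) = 51510329328227408 / 158436459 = 325116640.79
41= 41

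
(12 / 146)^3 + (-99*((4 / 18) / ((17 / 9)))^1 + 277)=1754859359 / 6613289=265.35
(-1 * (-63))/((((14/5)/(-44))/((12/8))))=-1485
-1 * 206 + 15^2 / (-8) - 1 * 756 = -7921 / 8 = -990.12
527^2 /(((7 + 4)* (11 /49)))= 13608721 /121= 112468.77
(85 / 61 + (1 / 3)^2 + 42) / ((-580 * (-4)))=5971 / 318420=0.02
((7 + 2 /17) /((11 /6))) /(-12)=-11 /34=-0.32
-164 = -164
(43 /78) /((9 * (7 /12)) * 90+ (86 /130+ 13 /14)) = 1505 /1294266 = 0.00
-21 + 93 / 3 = 10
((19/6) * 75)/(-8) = -475/16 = -29.69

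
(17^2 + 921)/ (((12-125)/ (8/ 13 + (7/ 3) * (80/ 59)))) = -10522160/ 260013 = -40.47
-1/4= -0.25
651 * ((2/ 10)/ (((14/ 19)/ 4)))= 3534/ 5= 706.80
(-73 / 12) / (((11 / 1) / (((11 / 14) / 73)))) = -1 / 168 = -0.01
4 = 4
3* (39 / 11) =117 / 11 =10.64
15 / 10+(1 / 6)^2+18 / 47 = 3233 / 1692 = 1.91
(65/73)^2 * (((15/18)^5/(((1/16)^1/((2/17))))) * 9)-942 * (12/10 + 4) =-59841685787/12230055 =-4893.00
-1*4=-4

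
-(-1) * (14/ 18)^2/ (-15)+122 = 148181/ 1215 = 121.96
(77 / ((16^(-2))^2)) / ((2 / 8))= 20185088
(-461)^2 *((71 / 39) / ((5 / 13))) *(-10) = -30177982 / 3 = -10059327.33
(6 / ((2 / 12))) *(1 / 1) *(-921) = -33156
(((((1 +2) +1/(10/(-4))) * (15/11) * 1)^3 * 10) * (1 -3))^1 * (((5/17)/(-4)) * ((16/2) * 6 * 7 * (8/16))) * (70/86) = 8962.22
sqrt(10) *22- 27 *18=-486 + 22 *sqrt(10)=-416.43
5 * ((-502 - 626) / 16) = -705 / 2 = -352.50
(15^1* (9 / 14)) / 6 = 1.61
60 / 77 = 0.78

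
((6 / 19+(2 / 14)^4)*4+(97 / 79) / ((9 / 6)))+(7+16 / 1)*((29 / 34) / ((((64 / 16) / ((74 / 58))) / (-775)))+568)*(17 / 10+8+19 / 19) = 1292441641385519 / 14703916080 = 87897.78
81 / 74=1.09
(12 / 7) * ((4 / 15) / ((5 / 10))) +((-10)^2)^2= 350032 / 35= 10000.91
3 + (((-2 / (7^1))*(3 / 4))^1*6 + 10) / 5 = 166 / 35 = 4.74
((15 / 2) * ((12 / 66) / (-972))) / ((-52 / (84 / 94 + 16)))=1985 / 4355208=0.00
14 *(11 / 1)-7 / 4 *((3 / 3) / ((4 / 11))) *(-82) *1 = 4389 / 8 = 548.62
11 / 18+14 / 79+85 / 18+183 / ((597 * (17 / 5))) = 4490483 / 801771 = 5.60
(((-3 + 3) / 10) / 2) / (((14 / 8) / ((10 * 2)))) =0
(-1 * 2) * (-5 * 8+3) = 74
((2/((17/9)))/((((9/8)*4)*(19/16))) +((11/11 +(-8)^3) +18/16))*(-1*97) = 127749485/2584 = 49438.66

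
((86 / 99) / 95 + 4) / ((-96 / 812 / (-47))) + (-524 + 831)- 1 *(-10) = 215653093 / 112860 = 1910.80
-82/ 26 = -41/ 13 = -3.15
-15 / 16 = -0.94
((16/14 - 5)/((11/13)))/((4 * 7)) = -351/2156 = -0.16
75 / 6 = 25 / 2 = 12.50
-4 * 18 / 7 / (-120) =3 / 35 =0.09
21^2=441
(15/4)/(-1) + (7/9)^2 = -1019/324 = -3.15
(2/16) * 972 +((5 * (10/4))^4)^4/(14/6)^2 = 209547579288483056184201/3211264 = 65253924712662383.47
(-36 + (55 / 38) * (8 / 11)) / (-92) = 166 / 437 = 0.38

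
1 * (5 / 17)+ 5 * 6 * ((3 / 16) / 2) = 845 / 272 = 3.11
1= 1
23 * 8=184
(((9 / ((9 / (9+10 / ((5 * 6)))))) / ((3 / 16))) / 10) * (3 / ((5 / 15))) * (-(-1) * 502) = 112448 / 5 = 22489.60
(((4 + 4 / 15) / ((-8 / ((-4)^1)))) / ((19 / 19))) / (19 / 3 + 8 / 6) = 32 / 115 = 0.28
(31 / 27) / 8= 31 / 216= 0.14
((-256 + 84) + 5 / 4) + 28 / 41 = -27891 / 164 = -170.07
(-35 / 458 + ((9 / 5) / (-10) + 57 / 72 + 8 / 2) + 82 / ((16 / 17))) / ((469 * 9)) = 6297059 / 289982700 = 0.02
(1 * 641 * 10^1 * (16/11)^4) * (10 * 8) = 2295393.81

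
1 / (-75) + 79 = 5924 / 75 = 78.99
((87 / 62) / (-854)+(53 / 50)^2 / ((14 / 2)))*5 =1314361 / 1654625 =0.79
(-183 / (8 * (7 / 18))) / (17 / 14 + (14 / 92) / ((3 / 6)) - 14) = 37881 / 8038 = 4.71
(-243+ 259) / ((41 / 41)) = 16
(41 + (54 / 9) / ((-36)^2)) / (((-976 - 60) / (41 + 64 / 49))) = -6120187 / 3655008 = -1.67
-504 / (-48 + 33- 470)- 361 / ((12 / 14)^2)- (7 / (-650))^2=-90425805701 / 184421250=-490.32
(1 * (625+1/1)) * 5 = 3130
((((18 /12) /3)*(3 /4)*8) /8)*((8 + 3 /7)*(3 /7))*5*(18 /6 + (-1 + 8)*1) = 13275 /196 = 67.73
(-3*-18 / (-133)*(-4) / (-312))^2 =81 / 2989441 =0.00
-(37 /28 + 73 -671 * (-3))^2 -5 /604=-515788522755 /118384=-4356910.75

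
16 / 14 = 8 / 7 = 1.14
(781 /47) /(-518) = -0.03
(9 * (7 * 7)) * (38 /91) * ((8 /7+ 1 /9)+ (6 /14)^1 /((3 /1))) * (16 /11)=4864 /13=374.15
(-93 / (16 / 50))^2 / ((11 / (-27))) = -145951875 / 704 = -207318.00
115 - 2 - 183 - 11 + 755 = 674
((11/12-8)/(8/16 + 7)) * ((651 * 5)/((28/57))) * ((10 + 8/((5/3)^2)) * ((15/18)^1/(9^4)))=-1612093/157464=-10.24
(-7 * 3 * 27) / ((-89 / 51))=28917 / 89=324.91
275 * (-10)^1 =-2750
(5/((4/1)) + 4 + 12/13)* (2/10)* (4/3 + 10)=13.99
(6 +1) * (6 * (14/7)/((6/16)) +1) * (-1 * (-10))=2310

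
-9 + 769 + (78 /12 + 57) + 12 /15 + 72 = 8963 /10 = 896.30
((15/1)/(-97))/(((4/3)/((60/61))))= -675/5917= -0.11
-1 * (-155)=155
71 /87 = 0.82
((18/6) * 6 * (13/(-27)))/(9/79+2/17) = -34918/933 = -37.43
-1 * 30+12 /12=-29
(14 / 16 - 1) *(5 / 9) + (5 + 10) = 1075 / 72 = 14.93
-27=-27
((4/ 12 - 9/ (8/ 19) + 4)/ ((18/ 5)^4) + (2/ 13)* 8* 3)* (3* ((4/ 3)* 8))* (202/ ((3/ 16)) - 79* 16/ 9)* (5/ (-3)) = -1239601252580/ 6908733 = -179425.27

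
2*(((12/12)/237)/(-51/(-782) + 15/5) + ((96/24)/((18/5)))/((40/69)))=256381/66834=3.84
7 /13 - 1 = -6 /13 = -0.46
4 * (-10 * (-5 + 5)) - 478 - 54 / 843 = -134336 / 281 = -478.06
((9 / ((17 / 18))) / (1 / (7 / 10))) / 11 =567 / 935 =0.61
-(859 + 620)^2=-2187441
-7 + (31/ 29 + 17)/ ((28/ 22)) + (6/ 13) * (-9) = 8031/ 2639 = 3.04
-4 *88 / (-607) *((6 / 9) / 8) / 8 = 11 / 1821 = 0.01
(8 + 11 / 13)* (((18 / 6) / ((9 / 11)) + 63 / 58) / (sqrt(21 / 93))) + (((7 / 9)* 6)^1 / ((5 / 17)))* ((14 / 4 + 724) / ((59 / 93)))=95105* sqrt(217) / 15834 + 1073499 / 59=18283.38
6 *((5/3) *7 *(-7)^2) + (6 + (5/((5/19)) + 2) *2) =3478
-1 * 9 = -9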